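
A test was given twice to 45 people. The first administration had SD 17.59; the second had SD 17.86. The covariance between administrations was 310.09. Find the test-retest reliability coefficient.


r = cov(X,Y) / (SD_X * SD_Y)
r = 310.09 / (17.59 * 17.86)
r = 310.09 / 314.1574
r = 0.9871

0.9871


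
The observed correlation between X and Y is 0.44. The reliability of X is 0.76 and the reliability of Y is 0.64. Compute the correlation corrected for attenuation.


r_corrected = rxy / sqrt(rxx * ryy)
= 0.44 / sqrt(0.76 * 0.64)
= 0.44 / sqrt(0.4864)
= 0.44 / 0.697424
r_corrected = 0.6309

0.6309


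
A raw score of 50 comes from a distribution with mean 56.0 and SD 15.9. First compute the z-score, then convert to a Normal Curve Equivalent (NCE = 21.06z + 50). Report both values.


z = (X - mean) / SD = (50 - 56.0) / 15.9
z = -6.0 / 15.9
z = -0.3774
NCE = NCE = 21.06z + 50
Carry z at full precision (z = -6.0 / 15.9) into the conversion:
NCE = 21.06 * (-6.0 / 15.9) + 50 = -126.36 / 15.9 + 50
NCE = -7.9472 + 50
NCE = 42.0528

42.0528


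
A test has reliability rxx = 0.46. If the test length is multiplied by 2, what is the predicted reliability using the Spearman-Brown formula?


r_new = (n * rxx) / (1 + (n-1) * rxx)
r_new = (2 * 0.46) / (1 + 1 * 0.46)
r_new = 0.92 / 1.46
r_new = 0.6301

0.6301


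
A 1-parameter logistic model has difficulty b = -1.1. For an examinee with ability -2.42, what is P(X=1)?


theta - b = -2.42 - -1.1 = -1.32
exp(-(theta - b)) = exp(1.32) = 3.7434
P = 1 / (1 + 3.7434)
P = 0.2108

0.2108


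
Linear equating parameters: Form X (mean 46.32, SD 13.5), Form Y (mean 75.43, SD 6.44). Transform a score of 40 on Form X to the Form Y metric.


slope = SD_Y / SD_X = 6.44 / 13.5 ~ 0.477
intercept = mean_Y - slope * mean_X = 75.43 - (6.44 / 13.5) * 46.32 ~ 53.3336
Y = slope * X + intercept. To avoid rounding drift from the rounded slope/intercept, evaluate the equivalent form Y = mean_Y + SD_Y * (X - mean_X) / SD_X at full precision:
Y = 75.43 + 6.44 * (40 - 46.32) / 13.5
Y = 75.43 - 6.44 * 6.32 / 13.5
Y = 75.43 - 40.7008 / 13.5
Y = 75.43 - 3.0149
Y = 72.4151

72.4151


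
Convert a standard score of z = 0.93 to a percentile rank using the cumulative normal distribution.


CDF(z) = 0.5 * (1 + erf(z/sqrt(2)))
erf(0.6576) = 0.6476
CDF = 0.8238
Percentile rank = 0.8238 * 100 = 82.38

82.38


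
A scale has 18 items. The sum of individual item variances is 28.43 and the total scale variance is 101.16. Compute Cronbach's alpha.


alpha = (k/(k-1)) * (1 - sum(si^2)/s_total^2)
= (18/17) * (1 - 28.43/101.16)
alpha = 0.7613

0.7613


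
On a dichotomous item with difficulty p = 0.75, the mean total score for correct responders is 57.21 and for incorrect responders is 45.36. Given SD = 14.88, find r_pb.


q = 1 - p = 0.25
rpb = ((M1 - M0) / SD) * sqrt(p * q)
rpb = ((57.21 - 45.36) / 14.88) * sqrt(0.75 * 0.25)
rpb = 0.3448

0.3448


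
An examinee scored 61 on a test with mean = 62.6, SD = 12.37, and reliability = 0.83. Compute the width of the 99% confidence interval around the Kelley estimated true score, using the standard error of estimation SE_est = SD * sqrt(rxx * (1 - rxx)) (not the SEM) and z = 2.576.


True score estimate = 0.83*61 + 0.17*62.6 = 61.272
SE_est = SD * sqrt(rxx * (1 - rxx)) = 12.37 * sqrt(0.83 * 0.17) = 12.37 * sqrt(0.1411) = 4.646578
CI = T_est +/- z * SE_est, so width = 2 * z * SE_est = 2 * 2.576 * 4.646578
Width = 23.9392

23.9392


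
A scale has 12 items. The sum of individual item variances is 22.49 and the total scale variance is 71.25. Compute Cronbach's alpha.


alpha = (k/(k-1)) * (1 - sum(si^2)/s_total^2)
= (12/11) * (1 - 22.49/71.25)
alpha = 0.7466

0.7466


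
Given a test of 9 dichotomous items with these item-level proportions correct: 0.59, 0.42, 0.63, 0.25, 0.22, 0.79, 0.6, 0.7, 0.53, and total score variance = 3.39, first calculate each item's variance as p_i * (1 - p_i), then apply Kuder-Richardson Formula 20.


For each item, compute p_i * q_i:
  Item 1: 0.59 * 0.41 = 0.2419
  Item 2: 0.42 * 0.58 = 0.2436
  Item 3: 0.63 * 0.37 = 0.2331
  Item 4: 0.25 * 0.75 = 0.1875
  Item 5: 0.22 * 0.78 = 0.1716
  Item 6: 0.79 * 0.21 = 0.1659
  Item 7: 0.6 * 0.4 = 0.24
  Item 8: 0.7 * 0.3 = 0.21
  Item 9: 0.53 * 0.47 = 0.2491
Sum(p_i * q_i) = 0.2419 + 0.2436 + 0.2331 + 0.1875 + 0.1716 + 0.1659 + 0.24 + 0.21 + 0.2491 = 1.9427
KR-20 = (k/(k-1)) * (1 - Sum(p_i*q_i) / Var_total)
= (9/8) * (1 - 1.9427/3.39)
= 1.125 * 0.4269
KR-20 = 0.4803

0.4803


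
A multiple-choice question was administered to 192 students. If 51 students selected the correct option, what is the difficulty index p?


Item difficulty p = number correct / total examinees
p = 51 / 192
p = 0.2656

0.2656


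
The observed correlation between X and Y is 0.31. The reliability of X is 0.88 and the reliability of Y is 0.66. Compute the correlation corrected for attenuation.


r_corrected = rxy / sqrt(rxx * ryy)
= 0.31 / sqrt(0.88 * 0.66)
= 0.31 / sqrt(0.5808)
= 0.31 / 0.762102
r_corrected = 0.4068

0.4068


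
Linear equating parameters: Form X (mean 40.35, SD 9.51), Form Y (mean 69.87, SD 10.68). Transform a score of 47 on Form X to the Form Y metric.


slope = SD_Y / SD_X = 10.68 / 9.51 ~ 1.123
intercept = mean_Y - slope * mean_X = 69.87 - (10.68 / 9.51) * 40.35 ~ 24.5558
Y = slope * X + intercept. To avoid rounding drift from the rounded slope/intercept, evaluate the equivalent form Y = mean_Y + SD_Y * (X - mean_X) / SD_X at full precision:
Y = 69.87 + 10.68 * (47 - 40.35) / 9.51
Y = 69.87 + 10.68 * 6.65 / 9.51
Y = 69.87 + 71.022 / 9.51
Y = 69.87 + 7.4681
Y = 77.3381

77.3381


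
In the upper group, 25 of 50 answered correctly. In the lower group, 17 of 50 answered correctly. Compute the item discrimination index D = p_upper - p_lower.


p_upper = 25/50 = 0.5
p_lower = 17/50 = 0.34
D = 0.5 - 0.34 = 0.16

0.16


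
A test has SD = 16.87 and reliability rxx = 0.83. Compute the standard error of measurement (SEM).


SEM = SD * sqrt(1 - rxx)
SEM = 16.87 * sqrt(1 - 0.83)
SEM = 16.87 * sqrt(0.17) = 16.87 * 0.412311
SEM = 6.9557

6.9557


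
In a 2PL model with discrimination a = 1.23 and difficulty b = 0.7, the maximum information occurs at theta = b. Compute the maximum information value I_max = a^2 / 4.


For 2PL, max info at theta = b = 0.7
I_max = a^2 / 4 = 1.23^2 / 4
= 1.5129 / 4
I_max = 0.3782

0.3782


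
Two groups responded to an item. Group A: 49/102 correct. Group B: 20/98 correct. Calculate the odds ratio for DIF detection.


Odds_A = 49/53 = 0.9245
Odds_B = 20/78 = 0.2564
OR = Odds_A / Odds_B = 0.9245 / 0.2564
Exactly, OR = (49 * 78) / (53 * 20) = 3822 / 1060
OR = 3.6057

3.6057


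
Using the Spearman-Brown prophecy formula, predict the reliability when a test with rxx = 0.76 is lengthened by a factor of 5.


r_new = (n * rxx) / (1 + (n-1) * rxx)
r_new = (5 * 0.76) / (1 + 4 * 0.76)
r_new = 3.8 / 4.04
r_new = 0.9406

0.9406


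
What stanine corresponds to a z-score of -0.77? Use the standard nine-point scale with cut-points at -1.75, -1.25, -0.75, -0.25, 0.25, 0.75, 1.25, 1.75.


Stanine boundaries: [-1.75, -1.25, -0.75, -0.25, 0.25, 0.75, 1.25, 1.75]
z = -0.77
Check each boundary:
  z >= -1.75 -> could be stanine 2
  z >= -1.25 -> could be stanine 3
  z < -0.75
  z < -0.25
  z < 0.25
  z < 0.75
  z < 1.25
  z < 1.75
Highest qualifying boundary gives stanine = 3

3


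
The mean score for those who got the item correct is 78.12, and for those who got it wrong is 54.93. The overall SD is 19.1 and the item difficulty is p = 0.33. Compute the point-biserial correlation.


q = 1 - p = 0.67
rpb = ((M1 - M0) / SD) * sqrt(p * q)
rpb = ((78.12 - 54.93) / 19.1) * sqrt(0.33 * 0.67)
rpb = 0.5709

0.5709


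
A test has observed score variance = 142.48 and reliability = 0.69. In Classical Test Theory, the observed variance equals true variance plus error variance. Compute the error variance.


var_true = rxx * var_obs = 0.69 * 142.48 = 98.3112
var_error = var_obs - var_true
var_error = 142.48 - 98.3112
var_error = 44.1688

44.1688


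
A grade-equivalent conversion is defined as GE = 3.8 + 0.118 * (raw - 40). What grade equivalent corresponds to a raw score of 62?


raw - median = 62 - 40 = 22
slope * diff = 0.118 * 22 = 2.596
GE = 3.8 + 2.596
GE = 6.396

6.396


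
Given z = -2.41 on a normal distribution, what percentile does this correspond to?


CDF(z) = 0.5 * (1 + erf(z/sqrt(2)))
erf(-1.7041) = -0.984
CDF = 0.008
Percentile rank = 0.008 * 100 = 0.8

0.8


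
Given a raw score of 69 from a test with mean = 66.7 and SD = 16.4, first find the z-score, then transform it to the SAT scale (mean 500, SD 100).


z = (X - mean) / SD = (69 - 66.7) / 16.4
z = 2.3 / 16.4
z = 0.1402
SAT-scale = SAT = 500 + 100z
Carry z at full precision (z = 2.3 / 16.4) into the conversion:
SAT-scale = 500 + 100 * (2.3 / 16.4) = 500 + 230 / 16.4
SAT-scale = 500 + 14.0244
SAT-scale = 514.0244

514.0244


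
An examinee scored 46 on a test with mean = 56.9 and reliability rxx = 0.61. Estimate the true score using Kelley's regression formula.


T_est = rxx * X + (1 - rxx) * mean
T_est = 0.61 * 46 + 0.39 * 56.9
T_est = 28.06 + 22.191
T_est = 50.251

50.251


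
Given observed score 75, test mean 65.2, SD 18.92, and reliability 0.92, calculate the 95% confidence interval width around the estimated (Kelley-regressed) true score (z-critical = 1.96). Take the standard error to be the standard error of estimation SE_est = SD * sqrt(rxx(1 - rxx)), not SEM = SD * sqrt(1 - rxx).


True score estimate = 0.92*75 + 0.08*65.2 = 74.216
SE_est = SD * sqrt(rxx * (1 - rxx)) = 18.92 * sqrt(0.92 * 0.08) = 18.92 * sqrt(0.0736) = 5.132867
CI = T_est +/- z * SE_est, so width = 2 * z * SE_est = 2 * 1.96 * 5.132867
Width = 20.1208

20.1208


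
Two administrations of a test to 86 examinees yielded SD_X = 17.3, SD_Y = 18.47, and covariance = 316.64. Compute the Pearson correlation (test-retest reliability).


r = cov(X,Y) / (SD_X * SD_Y)
r = 316.64 / (17.3 * 18.47)
r = 316.64 / 319.531
r = 0.991

0.991


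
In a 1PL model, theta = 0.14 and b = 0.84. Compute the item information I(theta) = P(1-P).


P = 1/(1+exp(-(0.14-0.84))) = 0.3318
I = P*(1-P) = 0.3318 * 0.6682
I = 0.2217

0.2217


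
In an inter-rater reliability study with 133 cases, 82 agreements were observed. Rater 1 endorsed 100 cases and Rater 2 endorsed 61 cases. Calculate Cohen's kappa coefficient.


P_o = 82/133 = 0.616541
P_e = (100*61 + 33*72) / 17689 = 0.479168
kappa = (P_o - P_e) / (1 - P_e)
kappa = (0.616541 - 0.479168) / (1 - 0.479168)
kappa = 0.2638

0.2638


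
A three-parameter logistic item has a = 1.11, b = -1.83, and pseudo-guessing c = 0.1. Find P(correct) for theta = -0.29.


logit = 1.11*(-0.29 - -1.83) = 1.7094
P* = 1/(1 + exp(-1.7094)) = 0.8468
P = 0.1 + (1 - 0.1) * 0.8468
P = 0.8621

0.8621


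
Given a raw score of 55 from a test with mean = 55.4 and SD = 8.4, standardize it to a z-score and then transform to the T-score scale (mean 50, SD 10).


z = (X - mean) / SD = (55 - 55.4) / 8.4
z = -0.4 / 8.4
z = -0.0476
T-score = T = 50 + 10z
Carry z at full precision (z = -0.4 / 8.4) into the conversion:
T-score = 50 + 10 * (-0.4 / 8.4) = 50 + -4 / 8.4
T-score = 50 + -0.4762
T-score = 49.5238

49.5238


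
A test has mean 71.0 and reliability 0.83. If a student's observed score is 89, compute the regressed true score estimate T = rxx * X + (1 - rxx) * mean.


T_est = rxx * X + (1 - rxx) * mean
T_est = 0.83 * 89 + 0.17 * 71.0
T_est = 73.87 + 12.07
T_est = 85.94

85.94


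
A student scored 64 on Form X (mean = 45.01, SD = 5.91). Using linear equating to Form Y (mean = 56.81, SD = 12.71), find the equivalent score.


slope = SD_Y / SD_X = 12.71 / 5.91 ~ 2.1506
intercept = mean_Y - slope * mean_X = 56.81 - (12.71 / 5.91) * 45.01 ~ -39.9882
Y = slope * X + intercept. To avoid rounding drift from the rounded slope/intercept, evaluate the equivalent form Y = mean_Y + SD_Y * (X - mean_X) / SD_X at full precision:
Y = 56.81 + 12.71 * (64 - 45.01) / 5.91
Y = 56.81 + 12.71 * 18.99 / 5.91
Y = 56.81 + 241.3629 / 5.91
Y = 56.81 + 40.8397
Y = 97.6497

97.6497


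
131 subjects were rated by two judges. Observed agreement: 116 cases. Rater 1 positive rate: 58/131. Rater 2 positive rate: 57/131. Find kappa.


P_o = 116/131 = 0.885496
P_e = (58*57 + 73*74) / 17161 = 0.50743
kappa = (P_o - P_e) / (1 - P_e)
kappa = (0.885496 - 0.50743) / (1 - 0.50743)
kappa = 0.7675

0.7675


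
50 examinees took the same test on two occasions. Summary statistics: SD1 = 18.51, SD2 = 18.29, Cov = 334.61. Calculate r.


r = cov(X,Y) / (SD_X * SD_Y)
r = 334.61 / (18.51 * 18.29)
r = 334.61 / 338.5479
r = 0.9884

0.9884


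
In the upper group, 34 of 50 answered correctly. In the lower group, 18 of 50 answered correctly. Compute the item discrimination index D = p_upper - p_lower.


p_upper = 34/50 = 0.68
p_lower = 18/50 = 0.36
D = 0.68 - 0.36 = 0.32

0.32


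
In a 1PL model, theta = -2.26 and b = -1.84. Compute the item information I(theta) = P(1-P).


P = 1/(1+exp(-(-2.26--1.84))) = 0.3965
I = P*(1-P) = 0.3965 * 0.6035
I = 0.2393

0.2393


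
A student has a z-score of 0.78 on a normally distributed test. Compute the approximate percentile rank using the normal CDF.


CDF(z) = 0.5 * (1 + erf(z/sqrt(2)))
erf(0.5515) = 0.5646
CDF = 0.7823
Percentile rank = 0.7823 * 100 = 78.23

78.23


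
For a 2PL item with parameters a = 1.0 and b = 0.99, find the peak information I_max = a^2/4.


For 2PL, max info at theta = b = 0.99
I_max = a^2 / 4 = 1.0^2 / 4
= 1.0 / 4
I_max = 0.25

0.25


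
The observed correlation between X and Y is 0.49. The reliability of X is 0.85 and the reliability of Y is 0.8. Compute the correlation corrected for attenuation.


r_corrected = rxy / sqrt(rxx * ryy)
= 0.49 / sqrt(0.85 * 0.8)
= 0.49 / sqrt(0.68)
= 0.49 / 0.824621
r_corrected = 0.5942

0.5942


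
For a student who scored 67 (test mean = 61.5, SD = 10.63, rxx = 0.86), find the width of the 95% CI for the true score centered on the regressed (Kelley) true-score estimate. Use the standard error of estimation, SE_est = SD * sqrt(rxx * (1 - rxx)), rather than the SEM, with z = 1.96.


True score estimate = 0.86*67 + 0.14*61.5 = 66.23
SE_est = SD * sqrt(rxx * (1 - rxx)) = 10.63 * sqrt(0.86 * 0.14) = 10.63 * sqrt(0.1204) = 3.688472
CI = T_est +/- z * SE_est, so width = 2 * z * SE_est = 2 * 1.96 * 3.688472
Width = 14.4588

14.4588


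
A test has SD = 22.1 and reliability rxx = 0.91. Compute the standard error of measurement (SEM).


SEM = SD * sqrt(1 - rxx)
SEM = 22.1 * sqrt(1 - 0.91)
SEM = 22.1 * sqrt(0.09) = 22.1 * 0.3
SEM = 6.63

6.63


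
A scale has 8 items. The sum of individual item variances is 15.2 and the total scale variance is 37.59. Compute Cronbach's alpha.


alpha = (k/(k-1)) * (1 - sum(si^2)/s_total^2)
= (8/7) * (1 - 15.2/37.59)
alpha = 0.6807

0.6807


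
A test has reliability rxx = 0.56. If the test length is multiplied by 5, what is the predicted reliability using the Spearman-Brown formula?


r_new = (n * rxx) / (1 + (n-1) * rxx)
r_new = (5 * 0.56) / (1 + 4 * 0.56)
r_new = 2.8 / 3.24
r_new = 0.8642

0.8642


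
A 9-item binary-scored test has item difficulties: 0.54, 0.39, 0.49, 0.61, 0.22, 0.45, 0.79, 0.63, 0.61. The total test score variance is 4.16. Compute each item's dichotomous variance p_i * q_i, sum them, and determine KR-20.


For each item, compute p_i * q_i:
  Item 1: 0.54 * 0.46 = 0.2484
  Item 2: 0.39 * 0.61 = 0.2379
  Item 3: 0.49 * 0.51 = 0.2499
  Item 4: 0.61 * 0.39 = 0.2379
  Item 5: 0.22 * 0.78 = 0.1716
  Item 6: 0.45 * 0.55 = 0.2475
  Item 7: 0.79 * 0.21 = 0.1659
  Item 8: 0.63 * 0.37 = 0.2331
  Item 9: 0.61 * 0.39 = 0.2379
Sum(p_i * q_i) = 0.2484 + 0.2379 + 0.2499 + 0.2379 + 0.1716 + 0.2475 + 0.1659 + 0.2331 + 0.2379 = 2.0301
KR-20 = (k/(k-1)) * (1 - Sum(p_i*q_i) / Var_total)
= (9/8) * (1 - 2.0301/4.16)
= 1.125 * 0.512
KR-20 = 0.576

0.576


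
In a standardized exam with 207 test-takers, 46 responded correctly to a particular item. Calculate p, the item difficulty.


Item difficulty p = number correct / total examinees
p = 46 / 207
p = 0.2222

0.2222


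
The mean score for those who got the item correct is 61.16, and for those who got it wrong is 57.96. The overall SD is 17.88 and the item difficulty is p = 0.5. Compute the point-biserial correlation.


q = 1 - p = 0.5
rpb = ((M1 - M0) / SD) * sqrt(p * q)
rpb = ((61.16 - 57.96) / 17.88) * sqrt(0.5 * 0.5)
rpb = 0.0895

0.0895


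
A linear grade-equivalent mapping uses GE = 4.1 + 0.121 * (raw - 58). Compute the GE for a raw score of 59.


raw - median = 59 - 58 = 1
slope * diff = 0.121 * 1 = 0.121
GE = 4.1 + 0.121
GE = 4.221

4.221


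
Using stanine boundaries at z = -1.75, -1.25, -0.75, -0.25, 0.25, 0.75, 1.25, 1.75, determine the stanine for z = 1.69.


Stanine boundaries: [-1.75, -1.25, -0.75, -0.25, 0.25, 0.75, 1.25, 1.75]
z = 1.69
Check each boundary:
  z >= -1.75 -> could be stanine 2
  z >= -1.25 -> could be stanine 3
  z >= -0.75 -> could be stanine 4
  z >= -0.25 -> could be stanine 5
  z >= 0.25 -> could be stanine 6
  z >= 0.75 -> could be stanine 7
  z >= 1.25 -> could be stanine 8
  z < 1.75
Highest qualifying boundary gives stanine = 8

8


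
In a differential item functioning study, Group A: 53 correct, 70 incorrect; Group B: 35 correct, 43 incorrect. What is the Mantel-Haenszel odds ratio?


Odds_A = 53/70 = 0.7571
Odds_B = 35/43 = 0.814
OR = Odds_A / Odds_B = 0.7571 / 0.814
Exactly, OR = (53 * 43) / (70 * 35) = 2279 / 2450
OR = 0.9302

0.9302


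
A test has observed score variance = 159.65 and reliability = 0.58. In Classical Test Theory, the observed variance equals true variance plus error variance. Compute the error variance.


var_true = rxx * var_obs = 0.58 * 159.65 = 92.597
var_error = var_obs - var_true
var_error = 159.65 - 92.597
var_error = 67.053

67.053


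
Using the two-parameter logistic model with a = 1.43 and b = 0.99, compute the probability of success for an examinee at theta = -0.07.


a*(theta - b) = 1.43 * (-0.07 - 0.99) = -1.5158
exp(--1.5158) = 4.5531
P = 1 / (1 + 4.5531)
P = 0.1801

0.1801


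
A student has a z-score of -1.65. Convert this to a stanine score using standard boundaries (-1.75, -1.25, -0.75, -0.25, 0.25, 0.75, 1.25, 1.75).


Stanine boundaries: [-1.75, -1.25, -0.75, -0.25, 0.25, 0.75, 1.25, 1.75]
z = -1.65
Check each boundary:
  z >= -1.75 -> could be stanine 2
  z < -1.25
  z < -0.75
  z < -0.25
  z < 0.25
  z < 0.75
  z < 1.25
  z < 1.75
Highest qualifying boundary gives stanine = 2

2


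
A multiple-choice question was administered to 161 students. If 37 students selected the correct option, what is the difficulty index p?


Item difficulty p = number correct / total examinees
p = 37 / 161
p = 0.2298

0.2298


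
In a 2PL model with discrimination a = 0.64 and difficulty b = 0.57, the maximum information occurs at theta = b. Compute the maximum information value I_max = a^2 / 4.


For 2PL, max info at theta = b = 0.57
I_max = a^2 / 4 = 0.64^2 / 4
= 0.4096 / 4
I_max = 0.1024

0.1024


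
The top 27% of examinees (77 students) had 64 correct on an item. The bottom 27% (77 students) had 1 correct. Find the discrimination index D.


p_upper = 64/77 = 0.8312
p_lower = 1/77 = 0.013
D = 0.8312 - 0.013 = 0.8182

0.8182


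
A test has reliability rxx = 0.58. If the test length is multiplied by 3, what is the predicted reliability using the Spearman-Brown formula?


r_new = (n * rxx) / (1 + (n-1) * rxx)
r_new = (3 * 0.58) / (1 + 2 * 0.58)
r_new = 1.74 / 2.16
r_new = 0.8056

0.8056


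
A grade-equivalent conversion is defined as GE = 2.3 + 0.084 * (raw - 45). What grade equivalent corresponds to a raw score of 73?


raw - median = 73 - 45 = 28
slope * diff = 0.084 * 28 = 2.352
GE = 2.3 + 2.352
GE = 4.652

4.652


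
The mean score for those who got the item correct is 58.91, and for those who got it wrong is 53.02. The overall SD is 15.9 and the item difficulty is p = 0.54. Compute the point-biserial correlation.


q = 1 - p = 0.46
rpb = ((M1 - M0) / SD) * sqrt(p * q)
rpb = ((58.91 - 53.02) / 15.9) * sqrt(0.54 * 0.46)
rpb = 0.1846

0.1846


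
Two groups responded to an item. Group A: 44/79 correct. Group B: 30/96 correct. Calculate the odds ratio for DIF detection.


Odds_A = 44/35 = 1.2571
Odds_B = 30/66 = 0.4545
OR = Odds_A / Odds_B = 1.2571 / 0.4545
Exactly, OR = (44 * 66) / (35 * 30) = 2904 / 1050
OR = 2.7657

2.7657


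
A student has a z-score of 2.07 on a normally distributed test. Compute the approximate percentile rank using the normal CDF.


CDF(z) = 0.5 * (1 + erf(z/sqrt(2)))
erf(1.4637) = 0.9615
CDF = 0.9808
Percentile rank = 0.9808 * 100 = 98.08

98.08


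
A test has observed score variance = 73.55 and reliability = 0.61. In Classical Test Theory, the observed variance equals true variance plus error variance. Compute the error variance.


var_true = rxx * var_obs = 0.61 * 73.55 = 44.8655
var_error = var_obs - var_true
var_error = 73.55 - 44.8655
var_error = 28.6845

28.6845


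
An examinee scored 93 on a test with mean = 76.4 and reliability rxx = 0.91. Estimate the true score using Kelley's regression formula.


T_est = rxx * X + (1 - rxx) * mean
T_est = 0.91 * 93 + 0.09 * 76.4
T_est = 84.63 + 6.876
T_est = 91.506

91.506


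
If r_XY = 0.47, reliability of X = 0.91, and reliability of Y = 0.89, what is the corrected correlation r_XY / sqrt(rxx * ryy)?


r_corrected = rxy / sqrt(rxx * ryy)
= 0.47 / sqrt(0.91 * 0.89)
= 0.47 / sqrt(0.8099)
= 0.47 / 0.899944
r_corrected = 0.5223

0.5223


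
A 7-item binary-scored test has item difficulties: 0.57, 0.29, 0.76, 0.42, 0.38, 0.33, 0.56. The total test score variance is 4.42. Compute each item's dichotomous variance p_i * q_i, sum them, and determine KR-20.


For each item, compute p_i * q_i:
  Item 1: 0.57 * 0.43 = 0.2451
  Item 2: 0.29 * 0.71 = 0.2059
  Item 3: 0.76 * 0.24 = 0.1824
  Item 4: 0.42 * 0.58 = 0.2436
  Item 5: 0.38 * 0.62 = 0.2356
  Item 6: 0.33 * 0.67 = 0.2211
  Item 7: 0.56 * 0.44 = 0.2464
Sum(p_i * q_i) = 0.2451 + 0.2059 + 0.1824 + 0.2436 + 0.2356 + 0.2211 + 0.2464 = 1.5801
KR-20 = (k/(k-1)) * (1 - Sum(p_i*q_i) / Var_total)
= (7/6) * (1 - 1.5801/4.42)
= 1.1667 * 0.6425
KR-20 = 0.7496

0.7496


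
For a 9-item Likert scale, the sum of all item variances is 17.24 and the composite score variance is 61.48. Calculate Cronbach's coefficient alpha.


alpha = (k/(k-1)) * (1 - sum(si^2)/s_total^2)
= (9/8) * (1 - 17.24/61.48)
alpha = 0.8095

0.8095


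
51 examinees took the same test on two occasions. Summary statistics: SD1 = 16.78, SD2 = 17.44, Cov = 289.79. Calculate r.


r = cov(X,Y) / (SD_X * SD_Y)
r = 289.79 / (16.78 * 17.44)
r = 289.79 / 292.6432
r = 0.9903

0.9903


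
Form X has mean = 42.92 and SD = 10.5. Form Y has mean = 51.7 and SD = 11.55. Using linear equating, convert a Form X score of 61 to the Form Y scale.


slope = SD_Y / SD_X = 11.55 / 10.5 ~ 1.1
intercept = mean_Y - slope * mean_X = 51.7 - (11.55 / 10.5) * 42.92 ~ 4.488
Y = slope * X + intercept. To avoid rounding drift from the rounded slope/intercept, evaluate the equivalent form Y = mean_Y + SD_Y * (X - mean_X) / SD_X at full precision:
Y = 51.7 + 11.55 * (61 - 42.92) / 10.5
Y = 51.7 + 11.55 * 18.08 / 10.5
Y = 51.7 + 208.824 / 10.5
Y = 51.7 + 19.888
Y = 71.588

71.588


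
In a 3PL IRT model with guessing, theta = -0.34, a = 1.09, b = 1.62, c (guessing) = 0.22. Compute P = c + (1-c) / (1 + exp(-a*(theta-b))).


logit = 1.09*(-0.34 - 1.62) = -2.1364
P* = 1/(1 + exp(--2.1364)) = 0.1056
P = 0.22 + (1 - 0.22) * 0.1056
P = 0.3024

0.3024


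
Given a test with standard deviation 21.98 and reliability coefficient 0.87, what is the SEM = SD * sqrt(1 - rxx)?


SEM = SD * sqrt(1 - rxx)
SEM = 21.98 * sqrt(1 - 0.87)
SEM = 21.98 * sqrt(0.13) = 21.98 * 0.360555
SEM = 7.925

7.925


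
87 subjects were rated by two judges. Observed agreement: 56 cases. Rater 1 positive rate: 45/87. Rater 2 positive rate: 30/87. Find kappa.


P_o = 56/87 = 0.643678
P_e = (45*30 + 42*57) / 7569 = 0.494649
kappa = (P_o - P_e) / (1 - P_e)
kappa = (0.643678 - 0.494649) / (1 - 0.494649)
kappa = 0.2949

0.2949


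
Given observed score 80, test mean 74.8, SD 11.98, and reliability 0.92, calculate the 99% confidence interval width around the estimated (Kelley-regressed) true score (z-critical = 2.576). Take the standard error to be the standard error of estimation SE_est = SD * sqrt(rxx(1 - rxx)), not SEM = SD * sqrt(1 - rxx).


True score estimate = 0.92*80 + 0.08*74.8 = 79.584
SE_est = SD * sqrt(rxx * (1 - rxx)) = 11.98 * sqrt(0.92 * 0.08) = 11.98 * sqrt(0.0736) = 3.250093
CI = T_est +/- z * SE_est, so width = 2 * z * SE_est = 2 * 2.576 * 3.250093
Width = 16.7445

16.7445


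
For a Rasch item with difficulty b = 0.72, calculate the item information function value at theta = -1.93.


P = 1/(1+exp(-(-1.93-0.72))) = 0.066
I = P*(1-P) = 0.066 * 0.934
I = 0.0616

0.0616


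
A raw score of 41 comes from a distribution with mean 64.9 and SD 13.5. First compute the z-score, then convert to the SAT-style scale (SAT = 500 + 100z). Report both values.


z = (X - mean) / SD = (41 - 64.9) / 13.5
z = -23.9 / 13.5
z = -1.7704
SAT-scale = SAT = 500 + 100z
Carry z at full precision (z = -23.9 / 13.5) into the conversion:
SAT-scale = 500 + 100 * (-23.9 / 13.5) = 500 + -2390 / 13.5
SAT-scale = 500 + -177.037
SAT-scale = 322.963

322.963


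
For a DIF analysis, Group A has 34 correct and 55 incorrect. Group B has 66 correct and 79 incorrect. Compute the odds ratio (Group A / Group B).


Odds_A = 34/55 = 0.6182
Odds_B = 66/79 = 0.8354
OR = Odds_A / Odds_B = 0.6182 / 0.8354
Exactly, OR = (34 * 79) / (55 * 66) = 2686 / 3630
OR = 0.7399

0.7399


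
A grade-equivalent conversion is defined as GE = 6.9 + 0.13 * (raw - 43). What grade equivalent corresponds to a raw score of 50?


raw - median = 50 - 43 = 7
slope * diff = 0.13 * 7 = 0.91
GE = 6.9 + 0.91
GE = 7.81

7.81


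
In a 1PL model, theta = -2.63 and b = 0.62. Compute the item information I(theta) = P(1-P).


P = 1/(1+exp(-(-2.63-0.62))) = 0.0373
I = P*(1-P) = 0.0373 * 0.9627
I = 0.0359

0.0359


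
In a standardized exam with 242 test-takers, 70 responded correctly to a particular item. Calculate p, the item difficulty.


Item difficulty p = number correct / total examinees
p = 70 / 242
p = 0.2893

0.2893


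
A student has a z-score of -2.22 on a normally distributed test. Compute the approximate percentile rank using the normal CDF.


CDF(z) = 0.5 * (1 + erf(z/sqrt(2)))
erf(-1.5698) = -0.9736
CDF = 0.0132
Percentile rank = 0.0132 * 100 = 1.32

1.32


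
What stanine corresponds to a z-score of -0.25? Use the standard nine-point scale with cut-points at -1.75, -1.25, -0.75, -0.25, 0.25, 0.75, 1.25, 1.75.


Stanine boundaries: [-1.75, -1.25, -0.75, -0.25, 0.25, 0.75, 1.25, 1.75]
z = -0.25
Check each boundary:
  z >= -1.75 -> could be stanine 2
  z >= -1.25 -> could be stanine 3
  z >= -0.75 -> could be stanine 4
  z >= -0.25 -> could be stanine 5
  z < 0.25
  z < 0.75
  z < 1.25
  z < 1.75
Highest qualifying boundary gives stanine = 5

5


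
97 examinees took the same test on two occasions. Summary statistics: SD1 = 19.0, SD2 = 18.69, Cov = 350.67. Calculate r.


r = cov(X,Y) / (SD_X * SD_Y)
r = 350.67 / (19.0 * 18.69)
r = 350.67 / 355.11
r = 0.9875

0.9875


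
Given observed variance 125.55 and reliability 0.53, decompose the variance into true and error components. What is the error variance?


var_true = rxx * var_obs = 0.53 * 125.55 = 66.5415
var_error = var_obs - var_true
var_error = 125.55 - 66.5415
var_error = 59.0085

59.0085


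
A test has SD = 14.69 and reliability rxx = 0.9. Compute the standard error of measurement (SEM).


SEM = SD * sqrt(1 - rxx)
SEM = 14.69 * sqrt(1 - 0.9)
SEM = 14.69 * sqrt(0.1) = 14.69 * 0.316228
SEM = 4.6454

4.6454


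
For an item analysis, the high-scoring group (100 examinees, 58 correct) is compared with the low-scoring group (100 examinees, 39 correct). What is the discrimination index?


p_upper = 58/100 = 0.58
p_lower = 39/100 = 0.39
D = 0.58 - 0.39 = 0.19

0.19


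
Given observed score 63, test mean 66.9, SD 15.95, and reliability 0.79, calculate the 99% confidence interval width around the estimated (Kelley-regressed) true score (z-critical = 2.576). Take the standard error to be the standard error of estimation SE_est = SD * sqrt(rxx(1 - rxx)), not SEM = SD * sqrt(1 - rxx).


True score estimate = 0.79*63 + 0.21*66.9 = 63.819
SE_est = SD * sqrt(rxx * (1 - rxx)) = 15.95 * sqrt(0.79 * 0.21) = 15.95 * sqrt(0.1659) = 6.496566
CI = T_est +/- z * SE_est, so width = 2 * z * SE_est = 2 * 2.576 * 6.496566
Width = 33.4703

33.4703


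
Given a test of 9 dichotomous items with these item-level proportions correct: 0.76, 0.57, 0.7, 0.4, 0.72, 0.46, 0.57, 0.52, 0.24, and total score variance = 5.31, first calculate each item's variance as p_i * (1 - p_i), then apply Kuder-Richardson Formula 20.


For each item, compute p_i * q_i:
  Item 1: 0.76 * 0.24 = 0.1824
  Item 2: 0.57 * 0.43 = 0.2451
  Item 3: 0.7 * 0.3 = 0.21
  Item 4: 0.4 * 0.6 = 0.24
  Item 5: 0.72 * 0.28 = 0.2016
  Item 6: 0.46 * 0.54 = 0.2484
  Item 7: 0.57 * 0.43 = 0.2451
  Item 8: 0.52 * 0.48 = 0.2496
  Item 9: 0.24 * 0.76 = 0.1824
Sum(p_i * q_i) = 0.1824 + 0.2451 + 0.21 + 0.24 + 0.2016 + 0.2484 + 0.2451 + 0.2496 + 0.1824 = 2.0046
KR-20 = (k/(k-1)) * (1 - Sum(p_i*q_i) / Var_total)
= (9/8) * (1 - 2.0046/5.31)
= 1.125 * 0.6225
KR-20 = 0.7003

0.7003


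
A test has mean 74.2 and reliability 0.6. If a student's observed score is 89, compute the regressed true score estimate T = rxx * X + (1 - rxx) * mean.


T_est = rxx * X + (1 - rxx) * mean
T_est = 0.6 * 89 + 0.4 * 74.2
T_est = 53.4 + 29.68
T_est = 83.08

83.08


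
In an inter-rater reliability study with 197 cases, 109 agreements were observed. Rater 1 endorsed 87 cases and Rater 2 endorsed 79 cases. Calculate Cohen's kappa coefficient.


P_o = 109/197 = 0.553299
P_e = (87*79 + 110*118) / 38809 = 0.511557
kappa = (P_o - P_e) / (1 - P_e)
kappa = (0.553299 - 0.511557) / (1 - 0.511557)
kappa = 0.0855

0.0855


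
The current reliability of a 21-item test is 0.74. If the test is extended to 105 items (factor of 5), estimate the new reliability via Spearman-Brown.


r_new = (n * rxx) / (1 + (n-1) * rxx)
r_new = (5 * 0.74) / (1 + 4 * 0.74)
r_new = 3.7 / 3.96
r_new = 0.9343

0.9343


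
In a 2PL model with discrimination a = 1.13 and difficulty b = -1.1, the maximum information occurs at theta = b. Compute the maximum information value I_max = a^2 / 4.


For 2PL, max info at theta = b = -1.1
I_max = a^2 / 4 = 1.13^2 / 4
= 1.2769 / 4
I_max = 0.3192

0.3192


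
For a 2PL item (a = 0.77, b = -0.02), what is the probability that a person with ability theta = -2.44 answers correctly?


a*(theta - b) = 0.77 * (-2.44 - -0.02) = -1.8634
exp(--1.8634) = 6.4456
P = 1 / (1 + 6.4456)
P = 0.1343

0.1343


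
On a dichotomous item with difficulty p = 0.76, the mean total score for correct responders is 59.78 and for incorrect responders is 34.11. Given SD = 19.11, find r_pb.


q = 1 - p = 0.24
rpb = ((M1 - M0) / SD) * sqrt(p * q)
rpb = ((59.78 - 34.11) / 19.11) * sqrt(0.76 * 0.24)
rpb = 0.5737

0.5737


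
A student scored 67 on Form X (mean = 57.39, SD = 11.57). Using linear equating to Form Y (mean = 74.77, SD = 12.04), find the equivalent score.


slope = SD_Y / SD_X = 12.04 / 11.57 ~ 1.0406
intercept = mean_Y - slope * mean_X = 74.77 - (12.04 / 11.57) * 57.39 ~ 15.0487
Y = slope * X + intercept. To avoid rounding drift from the rounded slope/intercept, evaluate the equivalent form Y = mean_Y + SD_Y * (X - mean_X) / SD_X at full precision:
Y = 74.77 + 12.04 * (67 - 57.39) / 11.57
Y = 74.77 + 12.04 * 9.61 / 11.57
Y = 74.77 + 115.7044 / 11.57
Y = 74.77 + 10.0004
Y = 84.7704

84.7704


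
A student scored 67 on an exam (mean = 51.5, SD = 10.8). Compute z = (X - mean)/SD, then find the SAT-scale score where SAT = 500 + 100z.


z = (X - mean) / SD = (67 - 51.5) / 10.8
z = 15.5 / 10.8
z = 1.4352
SAT-scale = SAT = 500 + 100z
Carry z at full precision (z = 15.5 / 10.8) into the conversion:
SAT-scale = 500 + 100 * (15.5 / 10.8) = 500 + 1550 / 10.8
SAT-scale = 500 + 143.5185
SAT-scale = 643.5185

643.5185


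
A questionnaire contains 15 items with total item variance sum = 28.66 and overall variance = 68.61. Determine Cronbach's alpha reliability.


alpha = (k/(k-1)) * (1 - sum(si^2)/s_total^2)
= (15/14) * (1 - 28.66/68.61)
alpha = 0.6239

0.6239


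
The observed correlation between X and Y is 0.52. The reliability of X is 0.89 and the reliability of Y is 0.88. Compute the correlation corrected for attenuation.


r_corrected = rxy / sqrt(rxx * ryy)
= 0.52 / sqrt(0.89 * 0.88)
= 0.52 / sqrt(0.7832)
= 0.52 / 0.884986
r_corrected = 0.5876

0.5876


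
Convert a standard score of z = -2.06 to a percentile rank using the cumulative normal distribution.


CDF(z) = 0.5 * (1 + erf(z/sqrt(2)))
erf(-1.4566) = -0.9606
CDF = 0.0197
Percentile rank = 0.0197 * 100 = 1.97

1.97


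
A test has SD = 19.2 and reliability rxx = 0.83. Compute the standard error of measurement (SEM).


SEM = SD * sqrt(1 - rxx)
SEM = 19.2 * sqrt(1 - 0.83)
SEM = 19.2 * sqrt(0.17) = 19.2 * 0.412311
SEM = 7.9164

7.9164


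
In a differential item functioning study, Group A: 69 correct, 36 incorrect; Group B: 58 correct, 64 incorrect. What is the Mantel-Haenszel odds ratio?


Odds_A = 69/36 = 1.9167
Odds_B = 58/64 = 0.9062
OR = Odds_A / Odds_B = 1.9167 / 0.9062
Exactly, OR = (69 * 64) / (36 * 58) = 4416 / 2088
OR = 2.1149

2.1149


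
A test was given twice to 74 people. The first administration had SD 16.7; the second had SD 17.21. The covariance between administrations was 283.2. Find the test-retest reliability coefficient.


r = cov(X,Y) / (SD_X * SD_Y)
r = 283.2 / (16.7 * 17.21)
r = 283.2 / 287.407
r = 0.9854

0.9854


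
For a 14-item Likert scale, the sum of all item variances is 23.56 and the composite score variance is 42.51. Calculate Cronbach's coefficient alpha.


alpha = (k/(k-1)) * (1 - sum(si^2)/s_total^2)
= (14/13) * (1 - 23.56/42.51)
alpha = 0.4801

0.4801


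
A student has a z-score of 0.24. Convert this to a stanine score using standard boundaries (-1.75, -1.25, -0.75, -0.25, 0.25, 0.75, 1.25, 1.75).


Stanine boundaries: [-1.75, -1.25, -0.75, -0.25, 0.25, 0.75, 1.25, 1.75]
z = 0.24
Check each boundary:
  z >= -1.75 -> could be stanine 2
  z >= -1.25 -> could be stanine 3
  z >= -0.75 -> could be stanine 4
  z >= -0.25 -> could be stanine 5
  z < 0.25
  z < 0.75
  z < 1.25
  z < 1.75
Highest qualifying boundary gives stanine = 5

5


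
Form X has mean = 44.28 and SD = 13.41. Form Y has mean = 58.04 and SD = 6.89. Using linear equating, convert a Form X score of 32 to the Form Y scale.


slope = SD_Y / SD_X = 6.89 / 13.41 ~ 0.5138
intercept = mean_Y - slope * mean_X = 58.04 - (6.89 / 13.41) * 44.28 ~ 35.2891
Y = slope * X + intercept. To avoid rounding drift from the rounded slope/intercept, evaluate the equivalent form Y = mean_Y + SD_Y * (X - mean_X) / SD_X at full precision:
Y = 58.04 + 6.89 * (32 - 44.28) / 13.41
Y = 58.04 - 6.89 * 12.28 / 13.41
Y = 58.04 - 84.6092 / 13.41
Y = 58.04 - 6.3094
Y = 51.7306

51.7306


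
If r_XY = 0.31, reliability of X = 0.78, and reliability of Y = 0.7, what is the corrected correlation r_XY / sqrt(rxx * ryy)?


r_corrected = rxy / sqrt(rxx * ryy)
= 0.31 / sqrt(0.78 * 0.7)
= 0.31 / sqrt(0.546)
= 0.31 / 0.738918
r_corrected = 0.4195

0.4195


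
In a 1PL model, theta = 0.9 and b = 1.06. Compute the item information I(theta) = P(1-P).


P = 1/(1+exp(-(0.9-1.06))) = 0.4601
I = P*(1-P) = 0.4601 * 0.5399
I = 0.2484

0.2484


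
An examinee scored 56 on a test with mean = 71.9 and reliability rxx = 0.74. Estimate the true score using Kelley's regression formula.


T_est = rxx * X + (1 - rxx) * mean
T_est = 0.74 * 56 + 0.26 * 71.9
T_est = 41.44 + 18.694
T_est = 60.134

60.134


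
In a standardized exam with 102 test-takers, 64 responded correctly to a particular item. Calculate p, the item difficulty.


Item difficulty p = number correct / total examinees
p = 64 / 102
p = 0.6275

0.6275


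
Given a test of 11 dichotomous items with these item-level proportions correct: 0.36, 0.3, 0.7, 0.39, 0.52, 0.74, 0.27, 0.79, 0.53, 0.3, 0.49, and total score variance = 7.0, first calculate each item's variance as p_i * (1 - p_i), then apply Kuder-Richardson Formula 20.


For each item, compute p_i * q_i:
  Item 1: 0.36 * 0.64 = 0.2304
  Item 2: 0.3 * 0.7 = 0.21
  Item 3: 0.7 * 0.3 = 0.21
  Item 4: 0.39 * 0.61 = 0.2379
  Item 5: 0.52 * 0.48 = 0.2496
  Item 6: 0.74 * 0.26 = 0.1924
  Item 7: 0.27 * 0.73 = 0.1971
  Item 8: 0.79 * 0.21 = 0.1659
  Item 9: 0.53 * 0.47 = 0.2491
  Item 10: 0.3 * 0.7 = 0.21
  Item 11: 0.49 * 0.51 = 0.2499
Sum(p_i * q_i) = 0.2304 + 0.21 + 0.21 + 0.2379 + 0.2496 + 0.1924 + 0.1971 + 0.1659 + 0.2491 + 0.21 + 0.2499 = 2.4023
KR-20 = (k/(k-1)) * (1 - Sum(p_i*q_i) / Var_total)
= (11/10) * (1 - 2.4023/7.0)
= 1.1 * 0.6568
KR-20 = 0.7225

0.7225


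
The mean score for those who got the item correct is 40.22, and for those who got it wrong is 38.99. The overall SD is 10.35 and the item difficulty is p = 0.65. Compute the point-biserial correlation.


q = 1 - p = 0.35
rpb = ((M1 - M0) / SD) * sqrt(p * q)
rpb = ((40.22 - 38.99) / 10.35) * sqrt(0.65 * 0.35)
rpb = 0.0567

0.0567


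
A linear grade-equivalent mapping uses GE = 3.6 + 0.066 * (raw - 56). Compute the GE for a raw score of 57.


raw - median = 57 - 56 = 1
slope * diff = 0.066 * 1 = 0.066
GE = 3.6 + 0.066
GE = 3.666

3.666


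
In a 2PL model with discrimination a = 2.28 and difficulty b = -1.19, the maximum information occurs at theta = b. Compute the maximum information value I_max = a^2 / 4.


For 2PL, max info at theta = b = -1.19
I_max = a^2 / 4 = 2.28^2 / 4
= 5.1984 / 4
I_max = 1.2996

1.2996


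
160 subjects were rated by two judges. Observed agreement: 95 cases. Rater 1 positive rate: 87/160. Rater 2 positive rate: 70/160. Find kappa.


P_o = 95/160 = 0.59375
P_e = (87*70 + 73*90) / 25600 = 0.494531
kappa = (P_o - P_e) / (1 - P_e)
kappa = (0.59375 - 0.494531) / (1 - 0.494531)
kappa = 0.1963

0.1963


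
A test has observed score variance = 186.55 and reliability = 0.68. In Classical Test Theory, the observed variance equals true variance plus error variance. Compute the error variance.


var_true = rxx * var_obs = 0.68 * 186.55 = 126.854
var_error = var_obs - var_true
var_error = 186.55 - 126.854
var_error = 59.696

59.696


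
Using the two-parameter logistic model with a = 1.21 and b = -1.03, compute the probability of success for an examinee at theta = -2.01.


a*(theta - b) = 1.21 * (-2.01 - -1.03) = -1.1858
exp(--1.1858) = 3.2733
P = 1 / (1 + 3.2733)
P = 0.234

0.234


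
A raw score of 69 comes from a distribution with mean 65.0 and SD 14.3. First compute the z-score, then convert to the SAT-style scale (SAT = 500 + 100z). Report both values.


z = (X - mean) / SD = (69 - 65.0) / 14.3
z = 4.0 / 14.3
z = 0.2797
SAT-scale = SAT = 500 + 100z
Carry z at full precision (z = 4.0 / 14.3) into the conversion:
SAT-scale = 500 + 100 * (4.0 / 14.3) = 500 + 400 / 14.3
SAT-scale = 500 + 27.972
SAT-scale = 527.972

527.972


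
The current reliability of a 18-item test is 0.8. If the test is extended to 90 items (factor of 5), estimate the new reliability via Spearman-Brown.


r_new = (n * rxx) / (1 + (n-1) * rxx)
r_new = (5 * 0.8) / (1 + 4 * 0.8)
r_new = 4.0 / 4.2
r_new = 0.9524

0.9524


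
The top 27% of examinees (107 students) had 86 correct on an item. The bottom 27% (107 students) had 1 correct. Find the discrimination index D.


p_upper = 86/107 = 0.8037
p_lower = 1/107 = 0.0093
D = 0.8037 - 0.0093 = 0.7944

0.7944


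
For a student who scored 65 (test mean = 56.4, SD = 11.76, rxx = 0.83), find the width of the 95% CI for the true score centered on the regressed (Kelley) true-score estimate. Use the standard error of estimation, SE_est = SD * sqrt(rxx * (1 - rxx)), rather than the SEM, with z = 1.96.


True score estimate = 0.83*65 + 0.17*56.4 = 63.538
SE_est = SD * sqrt(rxx * (1 - rxx)) = 11.76 * sqrt(0.83 * 0.17) = 11.76 * sqrt(0.1411) = 4.417442
CI = T_est +/- z * SE_est, so width = 2 * z * SE_est = 2 * 1.96 * 4.417442
Width = 17.3164

17.3164
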